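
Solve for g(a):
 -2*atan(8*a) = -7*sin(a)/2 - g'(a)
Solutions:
 g(a) = C1 + 2*a*atan(8*a) - log(64*a^2 + 1)/8 + 7*cos(a)/2


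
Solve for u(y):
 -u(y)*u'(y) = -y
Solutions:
 u(y) = -sqrt(C1 + y^2)
 u(y) = sqrt(C1 + y^2)


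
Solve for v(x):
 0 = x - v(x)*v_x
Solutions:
 v(x) = -sqrt(C1 + x^2)
 v(x) = sqrt(C1 + x^2)


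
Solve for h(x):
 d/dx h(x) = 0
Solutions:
 h(x) = C1


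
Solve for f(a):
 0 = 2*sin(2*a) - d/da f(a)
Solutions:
 f(a) = C1 - cos(2*a)


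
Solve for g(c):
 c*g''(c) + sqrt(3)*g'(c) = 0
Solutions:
 g(c) = C1 + C2*c^(1 - sqrt(3))


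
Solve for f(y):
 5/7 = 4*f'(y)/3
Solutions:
 f(y) = C1 + 15*y/28


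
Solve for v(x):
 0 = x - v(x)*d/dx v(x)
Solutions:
 v(x) = -sqrt(C1 + x^2)
 v(x) = sqrt(C1 + x^2)


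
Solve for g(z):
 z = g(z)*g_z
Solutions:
 g(z) = -sqrt(C1 + z^2)
 g(z) = sqrt(C1 + z^2)


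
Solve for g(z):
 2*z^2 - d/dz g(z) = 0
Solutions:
 g(z) = C1 + 2*z^3/3


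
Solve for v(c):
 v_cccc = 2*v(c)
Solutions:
 v(c) = C1*exp(-2^(1/4)*c) + C2*exp(2^(1/4)*c) + C3*sin(2^(1/4)*c) + C4*cos(2^(1/4)*c)


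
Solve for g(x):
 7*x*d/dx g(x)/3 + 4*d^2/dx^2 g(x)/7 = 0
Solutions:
 g(x) = C1 + C2*erf(7*sqrt(6)*x/12)


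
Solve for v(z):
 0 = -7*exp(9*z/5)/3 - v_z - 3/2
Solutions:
 v(z) = C1 - 3*z/2 - 35*exp(9*z/5)/27


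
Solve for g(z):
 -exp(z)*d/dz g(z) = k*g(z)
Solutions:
 g(z) = C1*exp(k*exp(-z))


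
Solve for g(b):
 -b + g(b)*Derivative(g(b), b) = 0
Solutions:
 g(b) = -sqrt(C1 + b^2)
 g(b) = sqrt(C1 + b^2)


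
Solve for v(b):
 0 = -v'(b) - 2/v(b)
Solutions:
 v(b) = -sqrt(C1 - 4*b)
 v(b) = sqrt(C1 - 4*b)


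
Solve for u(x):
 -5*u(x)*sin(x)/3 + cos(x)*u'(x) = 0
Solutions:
 u(x) = C1/cos(x)^(5/3)


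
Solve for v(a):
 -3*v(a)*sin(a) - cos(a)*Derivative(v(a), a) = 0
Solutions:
 v(a) = C1*cos(a)^3


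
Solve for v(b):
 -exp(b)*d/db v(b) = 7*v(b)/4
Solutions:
 v(b) = C1*exp(7*exp(-b)/4)


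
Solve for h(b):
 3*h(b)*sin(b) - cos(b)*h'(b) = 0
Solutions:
 h(b) = C1/cos(b)^3


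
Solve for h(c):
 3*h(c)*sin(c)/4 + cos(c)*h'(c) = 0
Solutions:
 h(c) = C1*cos(c)^(3/4)


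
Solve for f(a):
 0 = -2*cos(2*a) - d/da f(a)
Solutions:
 f(a) = C1 - sin(2*a)


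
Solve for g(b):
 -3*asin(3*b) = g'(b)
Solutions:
 g(b) = C1 - 3*b*asin(3*b) - sqrt(1 - 9*b^2)


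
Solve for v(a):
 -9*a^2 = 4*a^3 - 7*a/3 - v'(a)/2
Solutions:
 v(a) = C1 + 2*a^4 + 6*a^3 - 7*a^2/3


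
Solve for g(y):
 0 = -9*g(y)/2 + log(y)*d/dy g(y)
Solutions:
 g(y) = C1*exp(9*li(y)/2)


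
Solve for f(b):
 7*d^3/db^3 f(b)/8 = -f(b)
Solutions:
 f(b) = C3*exp(-2*7^(2/3)*b/7) + (C1*sin(sqrt(3)*7^(2/3)*b/7) + C2*cos(sqrt(3)*7^(2/3)*b/7))*exp(7^(2/3)*b/7)


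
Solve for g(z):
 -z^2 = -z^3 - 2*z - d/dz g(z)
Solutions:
 g(z) = C1 - z^4/4 + z^3/3 - z^2


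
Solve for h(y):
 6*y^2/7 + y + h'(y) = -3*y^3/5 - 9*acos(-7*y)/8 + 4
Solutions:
 h(y) = C1 - 3*y^4/20 - 2*y^3/7 - y^2/2 - 9*y*acos(-7*y)/8 + 4*y - 9*sqrt(1 - 49*y^2)/56


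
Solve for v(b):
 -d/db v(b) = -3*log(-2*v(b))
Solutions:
 -Integral(1/(log(-_y) + log(2)), (_y, v(b)))/3 = C1 - b


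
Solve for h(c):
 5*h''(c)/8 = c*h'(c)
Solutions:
 h(c) = C1 + C2*erfi(2*sqrt(5)*c/5)


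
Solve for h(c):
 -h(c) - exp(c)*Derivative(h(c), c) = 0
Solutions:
 h(c) = C1*exp(exp(-c))


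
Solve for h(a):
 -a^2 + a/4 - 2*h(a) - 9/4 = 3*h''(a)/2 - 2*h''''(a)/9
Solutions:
 h(a) = C1*exp(-sqrt(6)*a*sqrt(9 + sqrt(145))/4) + C2*exp(sqrt(6)*a*sqrt(9 + sqrt(145))/4) + C3*sin(sqrt(6)*a*sqrt(-9 + sqrt(145))/4) + C4*cos(sqrt(6)*a*sqrt(-9 + sqrt(145))/4) - a^2/2 + a/8 - 3/8


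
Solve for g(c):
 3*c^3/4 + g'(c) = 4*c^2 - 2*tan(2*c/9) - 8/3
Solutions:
 g(c) = C1 - 3*c^4/16 + 4*c^3/3 - 8*c/3 + 9*log(cos(2*c/9))


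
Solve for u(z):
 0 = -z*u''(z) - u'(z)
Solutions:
 u(z) = C1 + C2*log(z)


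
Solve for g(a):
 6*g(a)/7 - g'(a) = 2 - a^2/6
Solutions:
 g(a) = C1*exp(6*a/7) - 7*a^2/36 - 49*a/108 + 1169/648


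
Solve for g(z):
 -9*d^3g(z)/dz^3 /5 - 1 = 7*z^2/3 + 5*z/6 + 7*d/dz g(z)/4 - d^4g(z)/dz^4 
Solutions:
 g(z) = C1 + C2*exp(z*(-(5*sqrt(45745) + 1091)^(1/3) - 36/(5*sqrt(45745) + 1091)^(1/3) + 12)/20)*sin(sqrt(3)*z*(-(5*sqrt(45745) + 1091)^(1/3) + 36/(5*sqrt(45745) + 1091)^(1/3))/20) + C3*exp(z*(-(5*sqrt(45745) + 1091)^(1/3) - 36/(5*sqrt(45745) + 1091)^(1/3) + 12)/20)*cos(sqrt(3)*z*(-(5*sqrt(45745) + 1091)^(1/3) + 36/(5*sqrt(45745) + 1091)^(1/3))/20) + C4*exp(z*(36/(5*sqrt(45745) + 1091)^(1/3) + 6 + (5*sqrt(45745) + 1091)^(1/3))/10) - 4*z^3/9 - 5*z^2/21 + 76*z/35


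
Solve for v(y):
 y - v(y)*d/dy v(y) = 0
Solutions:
 v(y) = -sqrt(C1 + y^2)
 v(y) = sqrt(C1 + y^2)


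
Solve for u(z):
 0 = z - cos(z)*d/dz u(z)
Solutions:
 u(z) = C1 + Integral(z/cos(z), z)


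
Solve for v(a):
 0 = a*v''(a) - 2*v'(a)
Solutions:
 v(a) = C1 + C2*a^3


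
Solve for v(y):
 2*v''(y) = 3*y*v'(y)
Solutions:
 v(y) = C1 + C2*erfi(sqrt(3)*y/2)


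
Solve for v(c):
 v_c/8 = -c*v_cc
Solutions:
 v(c) = C1 + C2*c^(7/8)


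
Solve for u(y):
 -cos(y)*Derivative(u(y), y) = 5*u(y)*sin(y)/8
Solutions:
 u(y) = C1*cos(y)^(5/8)


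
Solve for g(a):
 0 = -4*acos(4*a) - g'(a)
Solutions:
 g(a) = C1 - 4*a*acos(4*a) + sqrt(1 - 16*a^2)


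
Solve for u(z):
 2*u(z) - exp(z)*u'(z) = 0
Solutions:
 u(z) = C1*exp(-2*exp(-z))


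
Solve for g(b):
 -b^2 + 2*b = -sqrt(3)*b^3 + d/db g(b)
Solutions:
 g(b) = C1 + sqrt(3)*b^4/4 - b^3/3 + b^2


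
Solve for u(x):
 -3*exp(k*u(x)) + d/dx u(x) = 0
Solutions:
 u(x) = Piecewise((log(-1/(C1*k + 3*k*x))/k, Ne(k, 0)), (nan, True))
 u(x) = Piecewise((C1 + 3*x, Eq(k, 0)), (nan, True))


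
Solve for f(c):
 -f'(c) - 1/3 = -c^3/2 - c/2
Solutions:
 f(c) = C1 + c^4/8 + c^2/4 - c/3


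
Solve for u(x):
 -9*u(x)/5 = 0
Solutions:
 u(x) = 0


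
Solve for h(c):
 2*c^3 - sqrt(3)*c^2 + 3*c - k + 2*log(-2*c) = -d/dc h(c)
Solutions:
 h(c) = C1 - c^4/2 + sqrt(3)*c^3/3 - 3*c^2/2 + c*(k - 2*log(2) + 2) - 2*c*log(-c)


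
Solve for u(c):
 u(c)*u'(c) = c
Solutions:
 u(c) = -sqrt(C1 + c^2)
 u(c) = sqrt(C1 + c^2)


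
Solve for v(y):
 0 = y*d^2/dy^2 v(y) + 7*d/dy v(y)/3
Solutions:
 v(y) = C1 + C2/y^(4/3)


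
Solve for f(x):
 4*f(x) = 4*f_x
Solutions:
 f(x) = C1*exp(x)


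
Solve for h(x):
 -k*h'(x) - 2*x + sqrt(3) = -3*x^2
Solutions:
 h(x) = C1 + x^3/k - x^2/k + sqrt(3)*x/k


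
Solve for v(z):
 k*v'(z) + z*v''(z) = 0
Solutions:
 v(z) = C1 + z^(1 - re(k))*(C2*sin(log(z)*Abs(im(k))) + C3*cos(log(z)*im(k)))


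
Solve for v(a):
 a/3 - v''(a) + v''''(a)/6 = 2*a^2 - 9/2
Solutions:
 v(a) = C1 + C2*a + C3*exp(-sqrt(6)*a) + C4*exp(sqrt(6)*a) - a^4/6 + a^3/18 + 23*a^2/12


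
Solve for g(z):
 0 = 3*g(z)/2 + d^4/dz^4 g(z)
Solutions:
 g(z) = (C1*sin(6^(1/4)*z/2) + C2*cos(6^(1/4)*z/2))*exp(-6^(1/4)*z/2) + (C3*sin(6^(1/4)*z/2) + C4*cos(6^(1/4)*z/2))*exp(6^(1/4)*z/2)


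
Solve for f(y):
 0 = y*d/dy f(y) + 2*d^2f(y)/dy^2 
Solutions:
 f(y) = C1 + C2*erf(y/2)


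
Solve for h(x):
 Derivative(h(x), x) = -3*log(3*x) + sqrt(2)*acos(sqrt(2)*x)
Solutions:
 h(x) = C1 - 3*x*log(x) - 3*x*log(3) + 3*x + sqrt(2)*(x*acos(sqrt(2)*x) - sqrt(2)*sqrt(1 - 2*x^2)/2)


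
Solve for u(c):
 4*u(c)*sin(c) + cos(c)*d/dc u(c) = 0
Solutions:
 u(c) = C1*cos(c)^4


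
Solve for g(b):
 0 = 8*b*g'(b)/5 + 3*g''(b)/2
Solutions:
 g(b) = C1 + C2*erf(2*sqrt(30)*b/15)


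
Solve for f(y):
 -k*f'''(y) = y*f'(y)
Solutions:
 f(y) = C1 + Integral(C2*airyai(y*(-1/k)^(1/3)) + C3*airybi(y*(-1/k)^(1/3)), y)


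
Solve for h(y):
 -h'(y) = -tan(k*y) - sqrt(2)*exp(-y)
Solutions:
 h(y) = C1 - Piecewise((sqrt(2)*exp(-y) - log(tan(k*y)^2 + 1)/(2*k), Ne(k, 0)), (sqrt(2)*exp(-y), True))


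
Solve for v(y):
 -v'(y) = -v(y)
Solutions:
 v(y) = C1*exp(y)


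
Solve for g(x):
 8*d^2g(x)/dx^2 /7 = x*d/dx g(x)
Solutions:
 g(x) = C1 + C2*erfi(sqrt(7)*x/4)


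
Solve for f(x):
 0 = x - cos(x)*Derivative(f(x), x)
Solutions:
 f(x) = C1 + Integral(x/cos(x), x)


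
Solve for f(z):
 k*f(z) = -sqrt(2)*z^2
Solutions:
 f(z) = -sqrt(2)*z^2/k


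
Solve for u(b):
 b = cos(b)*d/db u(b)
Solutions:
 u(b) = C1 + Integral(b/cos(b), b)


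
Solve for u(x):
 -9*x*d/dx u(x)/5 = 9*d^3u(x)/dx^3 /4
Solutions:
 u(x) = C1 + Integral(C2*airyai(-10^(2/3)*x/5) + C3*airybi(-10^(2/3)*x/5), x)


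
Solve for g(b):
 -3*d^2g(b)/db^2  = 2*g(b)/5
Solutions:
 g(b) = C1*sin(sqrt(30)*b/15) + C2*cos(sqrt(30)*b/15)


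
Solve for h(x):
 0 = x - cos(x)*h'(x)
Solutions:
 h(x) = C1 + Integral(x/cos(x), x)


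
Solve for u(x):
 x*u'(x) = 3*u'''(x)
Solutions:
 u(x) = C1 + Integral(C2*airyai(3^(2/3)*x/3) + C3*airybi(3^(2/3)*x/3), x)


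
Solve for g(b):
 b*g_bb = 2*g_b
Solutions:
 g(b) = C1 + C2*b^3


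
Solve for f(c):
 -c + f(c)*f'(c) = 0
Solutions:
 f(c) = -sqrt(C1 + c^2)
 f(c) = sqrt(C1 + c^2)


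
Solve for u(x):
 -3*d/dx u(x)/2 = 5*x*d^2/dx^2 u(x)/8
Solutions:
 u(x) = C1 + C2/x^(7/5)


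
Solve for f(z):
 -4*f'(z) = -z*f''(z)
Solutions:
 f(z) = C1 + C2*z^5


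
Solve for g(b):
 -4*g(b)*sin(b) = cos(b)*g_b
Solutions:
 g(b) = C1*cos(b)^4


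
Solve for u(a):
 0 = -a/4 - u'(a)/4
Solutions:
 u(a) = C1 - a^2/2


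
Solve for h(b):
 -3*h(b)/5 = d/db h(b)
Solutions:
 h(b) = C1*exp(-3*b/5)


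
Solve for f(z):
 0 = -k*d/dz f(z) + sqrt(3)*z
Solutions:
 f(z) = C1 + sqrt(3)*z^2/(2*k)


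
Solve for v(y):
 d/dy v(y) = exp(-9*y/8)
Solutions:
 v(y) = C1 - 8*exp(-9*y/8)/9


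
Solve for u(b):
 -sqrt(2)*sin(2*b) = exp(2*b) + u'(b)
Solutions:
 u(b) = C1 - exp(2*b)/2 + sqrt(2)*cos(2*b)/2


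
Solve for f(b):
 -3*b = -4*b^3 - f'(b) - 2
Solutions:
 f(b) = C1 - b^4 + 3*b^2/2 - 2*b


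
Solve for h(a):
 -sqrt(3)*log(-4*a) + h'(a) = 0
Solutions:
 h(a) = C1 + sqrt(3)*a*log(-a) + sqrt(3)*a*(-1 + 2*log(2))


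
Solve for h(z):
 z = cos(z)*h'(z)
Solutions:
 h(z) = C1 + Integral(z/cos(z), z)


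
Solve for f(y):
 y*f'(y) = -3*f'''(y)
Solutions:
 f(y) = C1 + Integral(C2*airyai(-3^(2/3)*y/3) + C3*airybi(-3^(2/3)*y/3), y)


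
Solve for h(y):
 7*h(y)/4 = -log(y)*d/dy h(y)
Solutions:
 h(y) = C1*exp(-7*li(y)/4)


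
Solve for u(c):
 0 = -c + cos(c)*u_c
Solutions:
 u(c) = C1 + Integral(c/cos(c), c)


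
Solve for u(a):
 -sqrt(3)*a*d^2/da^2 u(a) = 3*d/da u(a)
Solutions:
 u(a) = C1 + C2*a^(1 - sqrt(3))


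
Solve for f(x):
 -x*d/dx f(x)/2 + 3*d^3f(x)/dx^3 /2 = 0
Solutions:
 f(x) = C1 + Integral(C2*airyai(3^(2/3)*x/3) + C3*airybi(3^(2/3)*x/3), x)


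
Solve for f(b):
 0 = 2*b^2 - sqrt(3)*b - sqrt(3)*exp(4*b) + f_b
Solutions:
 f(b) = C1 - 2*b^3/3 + sqrt(3)*b^2/2 + sqrt(3)*exp(4*b)/4


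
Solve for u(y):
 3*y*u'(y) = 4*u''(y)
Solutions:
 u(y) = C1 + C2*erfi(sqrt(6)*y/4)


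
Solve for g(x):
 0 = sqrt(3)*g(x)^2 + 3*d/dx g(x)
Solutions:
 g(x) = 3/(C1 + sqrt(3)*x)


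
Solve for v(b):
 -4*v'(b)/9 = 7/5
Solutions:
 v(b) = C1 - 63*b/20


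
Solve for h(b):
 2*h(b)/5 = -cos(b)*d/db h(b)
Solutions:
 h(b) = C1*(sin(b) - 1)^(1/5)/(sin(b) + 1)^(1/5)


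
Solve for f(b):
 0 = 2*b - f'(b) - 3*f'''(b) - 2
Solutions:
 f(b) = C1 + C2*sin(sqrt(3)*b/3) + C3*cos(sqrt(3)*b/3) + b^2 - 2*b


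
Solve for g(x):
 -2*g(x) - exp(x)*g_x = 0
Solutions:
 g(x) = C1*exp(2*exp(-x))


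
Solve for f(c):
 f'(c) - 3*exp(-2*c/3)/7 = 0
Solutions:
 f(c) = C1 - 9*exp(-2*c/3)/14


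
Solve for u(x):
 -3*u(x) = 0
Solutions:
 u(x) = 0


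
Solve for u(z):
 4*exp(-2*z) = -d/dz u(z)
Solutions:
 u(z) = C1 + 2*exp(-2*z)


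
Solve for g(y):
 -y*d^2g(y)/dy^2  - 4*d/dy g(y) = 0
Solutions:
 g(y) = C1 + C2/y^3


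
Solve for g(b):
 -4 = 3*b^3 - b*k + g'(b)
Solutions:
 g(b) = C1 - 3*b^4/4 + b^2*k/2 - 4*b


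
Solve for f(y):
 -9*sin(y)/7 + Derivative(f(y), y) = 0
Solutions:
 f(y) = C1 - 9*cos(y)/7


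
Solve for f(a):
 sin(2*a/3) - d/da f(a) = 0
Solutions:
 f(a) = C1 - 3*cos(2*a/3)/2


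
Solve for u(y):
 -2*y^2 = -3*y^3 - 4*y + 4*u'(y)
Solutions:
 u(y) = C1 + 3*y^4/16 - y^3/6 + y^2/2


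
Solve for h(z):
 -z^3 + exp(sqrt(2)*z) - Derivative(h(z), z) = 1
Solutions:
 h(z) = C1 - z^4/4 - z + sqrt(2)*exp(sqrt(2)*z)/2


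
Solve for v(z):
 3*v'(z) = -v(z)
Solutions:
 v(z) = C1*exp(-z/3)


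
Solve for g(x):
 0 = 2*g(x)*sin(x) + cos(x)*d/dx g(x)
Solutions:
 g(x) = C1*cos(x)^2


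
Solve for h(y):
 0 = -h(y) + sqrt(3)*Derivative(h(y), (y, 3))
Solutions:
 h(y) = C3*exp(3^(5/6)*y/3) + (C1*sin(3^(1/3)*y/2) + C2*cos(3^(1/3)*y/2))*exp(-3^(5/6)*y/6)


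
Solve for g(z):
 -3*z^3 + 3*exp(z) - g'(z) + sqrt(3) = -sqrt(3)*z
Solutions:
 g(z) = C1 - 3*z^4/4 + sqrt(3)*z^2/2 + sqrt(3)*z + 3*exp(z)


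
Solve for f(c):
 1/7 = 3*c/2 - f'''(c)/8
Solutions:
 f(c) = C1 + C2*c + C3*c^2 + c^4/2 - 4*c^3/21


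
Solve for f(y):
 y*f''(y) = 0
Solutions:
 f(y) = C1 + C2*y


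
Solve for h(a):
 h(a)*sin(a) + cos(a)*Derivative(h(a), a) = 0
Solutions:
 h(a) = C1*cos(a)


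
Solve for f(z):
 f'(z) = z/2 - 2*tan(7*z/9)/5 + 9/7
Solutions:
 f(z) = C1 + z^2/4 + 9*z/7 + 18*log(cos(7*z/9))/35


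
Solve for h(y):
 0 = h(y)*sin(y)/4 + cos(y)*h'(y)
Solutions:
 h(y) = C1*cos(y)^(1/4)


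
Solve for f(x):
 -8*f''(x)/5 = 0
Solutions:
 f(x) = C1 + C2*x


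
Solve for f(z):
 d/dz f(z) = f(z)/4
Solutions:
 f(z) = C1*exp(z/4)


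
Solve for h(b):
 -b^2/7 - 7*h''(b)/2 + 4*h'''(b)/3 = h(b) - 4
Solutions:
 h(b) = C1*exp(b*(-(8*sqrt(2634) + 535)^(1/3) - 49/(8*sqrt(2634) + 535)^(1/3) + 14)/16)*sin(sqrt(3)*b*(-(8*sqrt(2634) + 535)^(1/3) + 49/(8*sqrt(2634) + 535)^(1/3))/16) + C2*exp(b*(-(8*sqrt(2634) + 535)^(1/3) - 49/(8*sqrt(2634) + 535)^(1/3) + 14)/16)*cos(sqrt(3)*b*(-(8*sqrt(2634) + 535)^(1/3) + 49/(8*sqrt(2634) + 535)^(1/3))/16) + C3*exp(b*(49/(8*sqrt(2634) + 535)^(1/3) + 7 + (8*sqrt(2634) + 535)^(1/3))/8) - b^2/7 + 5


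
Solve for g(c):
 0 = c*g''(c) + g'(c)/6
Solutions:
 g(c) = C1 + C2*c^(5/6)


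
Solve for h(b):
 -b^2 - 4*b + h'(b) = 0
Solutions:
 h(b) = C1 + b^3/3 + 2*b^2


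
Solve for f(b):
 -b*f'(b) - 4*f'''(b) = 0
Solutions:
 f(b) = C1 + Integral(C2*airyai(-2^(1/3)*b/2) + C3*airybi(-2^(1/3)*b/2), b)


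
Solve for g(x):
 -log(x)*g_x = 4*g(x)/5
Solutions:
 g(x) = C1*exp(-4*li(x)/5)


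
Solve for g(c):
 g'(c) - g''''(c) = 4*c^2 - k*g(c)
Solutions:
 g(c) = C1*exp(c*Piecewise((-sqrt(-(-1)^(1/3))/2 - sqrt(-2/sqrt(-(-1)^(1/3)) + (-1)^(1/3))/2, Eq(k, 0)), (-sqrt(-2*k/(3*(sqrt(k^3/27 + 1/256) + 1/16)^(1/3)) + 2*(sqrt(k^3/27 + 1/256) + 1/16)^(1/3))/2 - sqrt(2*k/(3*(sqrt(k^3/27 + 1/256) + 1/16)^(1/3)) - 2*(sqrt(k^3/27 + 1/256) + 1/16)^(1/3) - 2/sqrt(-2*k/(3*(sqrt(k^3/27 + 1/256) + 1/16)^(1/3)) + 2*(sqrt(k^3/27 + 1/256) + 1/16)^(1/3)))/2, True))) + C2*exp(c*Piecewise((sqrt(-(-1)^(1/3))/2 + sqrt((-1)^(1/3) + 2/sqrt(-(-1)^(1/3)))/2, Eq(k, 0)), (sqrt(-2*k/(3*(sqrt(k^3/27 + 1/256) + 1/16)^(1/3)) + 2*(sqrt(k^3/27 + 1/256) + 1/16)^(1/3))/2 + sqrt(2*k/(3*(sqrt(k^3/27 + 1/256) + 1/16)^(1/3)) - 2*(sqrt(k^3/27 + 1/256) + 1/16)^(1/3) + 2/sqrt(-2*k/(3*(sqrt(k^3/27 + 1/256) + 1/16)^(1/3)) + 2*(sqrt(k^3/27 + 1/256) + 1/16)^(1/3)))/2, True))) + C3*exp(c*Piecewise((-sqrt((-1)^(1/3) + 2/sqrt(-(-1)^(1/3)))/2 + sqrt(-(-1)^(1/3))/2, Eq(k, 0)), (sqrt(-2*k/(3*(sqrt(k^3/27 + 1/256) + 1/16)^(1/3)) + 2*(sqrt(k^3/27 + 1/256) + 1/16)^(1/3))/2 - sqrt(2*k/(3*(sqrt(k^3/27 + 1/256) + 1/16)^(1/3)) - 2*(sqrt(k^3/27 + 1/256) + 1/16)^(1/3) + 2/sqrt(-2*k/(3*(sqrt(k^3/27 + 1/256) + 1/16)^(1/3)) + 2*(sqrt(k^3/27 + 1/256) + 1/16)^(1/3)))/2, True))) + C4*exp(c*Piecewise((sqrt(-2/sqrt(-(-1)^(1/3)) + (-1)^(1/3))/2 - sqrt(-(-1)^(1/3))/2, Eq(k, 0)), (-sqrt(-2*k/(3*(sqrt(k^3/27 + 1/256) + 1/16)^(1/3)) + 2*(sqrt(k^3/27 + 1/256) + 1/16)^(1/3))/2 + sqrt(2*k/(3*(sqrt(k^3/27 + 1/256) + 1/16)^(1/3)) - 2*(sqrt(k^3/27 + 1/256) + 1/16)^(1/3) - 2/sqrt(-2*k/(3*(sqrt(k^3/27 + 1/256) + 1/16)^(1/3)) + 2*(sqrt(k^3/27 + 1/256) + 1/16)^(1/3)))/2, True))) + 4*c^2/k - 8*c/k^2 + 8/k^3


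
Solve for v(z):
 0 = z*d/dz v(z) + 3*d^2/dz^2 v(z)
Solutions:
 v(z) = C1 + C2*erf(sqrt(6)*z/6)


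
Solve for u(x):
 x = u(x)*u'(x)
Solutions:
 u(x) = -sqrt(C1 + x^2)
 u(x) = sqrt(C1 + x^2)


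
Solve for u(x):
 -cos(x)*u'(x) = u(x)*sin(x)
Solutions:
 u(x) = C1*cos(x)


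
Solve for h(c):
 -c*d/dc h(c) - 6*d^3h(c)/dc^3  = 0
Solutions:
 h(c) = C1 + Integral(C2*airyai(-6^(2/3)*c/6) + C3*airybi(-6^(2/3)*c/6), c)


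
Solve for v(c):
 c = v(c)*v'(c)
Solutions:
 v(c) = -sqrt(C1 + c^2)
 v(c) = sqrt(C1 + c^2)


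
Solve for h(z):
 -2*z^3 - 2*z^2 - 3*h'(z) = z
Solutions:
 h(z) = C1 - z^4/6 - 2*z^3/9 - z^2/6


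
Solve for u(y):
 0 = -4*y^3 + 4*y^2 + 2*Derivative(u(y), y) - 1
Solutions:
 u(y) = C1 + y^4/2 - 2*y^3/3 + y/2


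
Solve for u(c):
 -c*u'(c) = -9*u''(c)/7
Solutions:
 u(c) = C1 + C2*erfi(sqrt(14)*c/6)


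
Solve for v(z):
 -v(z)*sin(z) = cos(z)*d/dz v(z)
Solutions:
 v(z) = C1*cos(z)


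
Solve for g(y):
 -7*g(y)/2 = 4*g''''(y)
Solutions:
 g(y) = (C1*sin(2^(3/4)*7^(1/4)*y/4) + C2*cos(2^(3/4)*7^(1/4)*y/4))*exp(-2^(3/4)*7^(1/4)*y/4) + (C3*sin(2^(3/4)*7^(1/4)*y/4) + C4*cos(2^(3/4)*7^(1/4)*y/4))*exp(2^(3/4)*7^(1/4)*y/4)


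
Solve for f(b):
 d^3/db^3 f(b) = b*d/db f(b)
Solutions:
 f(b) = C1 + Integral(C2*airyai(b) + C3*airybi(b), b)


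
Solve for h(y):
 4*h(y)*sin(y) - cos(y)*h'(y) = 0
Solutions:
 h(y) = C1/cos(y)^4


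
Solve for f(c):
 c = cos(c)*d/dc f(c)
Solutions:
 f(c) = C1 + Integral(c/cos(c), c)


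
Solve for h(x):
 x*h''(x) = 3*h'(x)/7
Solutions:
 h(x) = C1 + C2*x^(10/7)


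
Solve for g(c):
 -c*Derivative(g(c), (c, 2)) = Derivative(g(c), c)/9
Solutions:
 g(c) = C1 + C2*c^(8/9)


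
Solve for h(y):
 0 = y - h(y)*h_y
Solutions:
 h(y) = -sqrt(C1 + y^2)
 h(y) = sqrt(C1 + y^2)


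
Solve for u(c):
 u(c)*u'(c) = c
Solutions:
 u(c) = -sqrt(C1 + c^2)
 u(c) = sqrt(C1 + c^2)


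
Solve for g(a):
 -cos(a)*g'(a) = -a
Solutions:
 g(a) = C1 + Integral(a/cos(a), a)


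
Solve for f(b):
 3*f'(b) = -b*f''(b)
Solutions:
 f(b) = C1 + C2/b^2


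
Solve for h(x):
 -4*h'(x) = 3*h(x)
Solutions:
 h(x) = C1*exp(-3*x/4)


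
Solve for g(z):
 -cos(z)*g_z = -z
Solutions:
 g(z) = C1 + Integral(z/cos(z), z)


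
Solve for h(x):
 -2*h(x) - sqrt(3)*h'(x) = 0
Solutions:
 h(x) = C1*exp(-2*sqrt(3)*x/3)


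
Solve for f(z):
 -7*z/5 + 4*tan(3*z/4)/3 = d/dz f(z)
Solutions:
 f(z) = C1 - 7*z^2/10 - 16*log(cos(3*z/4))/9


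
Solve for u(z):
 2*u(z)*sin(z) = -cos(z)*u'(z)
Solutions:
 u(z) = C1*cos(z)^2


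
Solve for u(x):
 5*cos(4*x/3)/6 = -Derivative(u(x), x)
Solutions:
 u(x) = C1 - 5*sin(4*x/3)/8


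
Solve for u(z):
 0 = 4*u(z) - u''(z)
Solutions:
 u(z) = C1*exp(-2*z) + C2*exp(2*z)


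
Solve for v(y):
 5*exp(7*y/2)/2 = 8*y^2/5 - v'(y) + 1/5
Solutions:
 v(y) = C1 + 8*y^3/15 + y/5 - 5*exp(7*y/2)/7


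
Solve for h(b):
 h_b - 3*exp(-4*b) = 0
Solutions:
 h(b) = C1 - 3*exp(-4*b)/4


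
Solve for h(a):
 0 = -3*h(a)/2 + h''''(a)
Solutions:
 h(a) = C1*exp(-2^(3/4)*3^(1/4)*a/2) + C2*exp(2^(3/4)*3^(1/4)*a/2) + C3*sin(2^(3/4)*3^(1/4)*a/2) + C4*cos(2^(3/4)*3^(1/4)*a/2)


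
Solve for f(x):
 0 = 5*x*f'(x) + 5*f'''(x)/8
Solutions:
 f(x) = C1 + Integral(C2*airyai(-2*x) + C3*airybi(-2*x), x)


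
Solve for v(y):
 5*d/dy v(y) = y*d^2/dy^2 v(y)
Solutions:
 v(y) = C1 + C2*y^6


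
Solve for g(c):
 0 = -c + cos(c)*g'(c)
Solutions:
 g(c) = C1 + Integral(c/cos(c), c)


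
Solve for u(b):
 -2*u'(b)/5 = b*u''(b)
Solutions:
 u(b) = C1 + C2*b^(3/5)


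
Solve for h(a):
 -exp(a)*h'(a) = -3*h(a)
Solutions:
 h(a) = C1*exp(-3*exp(-a))


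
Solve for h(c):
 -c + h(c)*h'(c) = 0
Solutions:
 h(c) = -sqrt(C1 + c^2)
 h(c) = sqrt(C1 + c^2)


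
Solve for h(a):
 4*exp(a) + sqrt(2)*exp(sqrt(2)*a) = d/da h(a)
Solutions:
 h(a) = C1 + 4*exp(a) + exp(sqrt(2)*a)


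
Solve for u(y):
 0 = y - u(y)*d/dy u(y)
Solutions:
 u(y) = -sqrt(C1 + y^2)
 u(y) = sqrt(C1 + y^2)


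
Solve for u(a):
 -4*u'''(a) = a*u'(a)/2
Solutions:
 u(a) = C1 + Integral(C2*airyai(-a/2) + C3*airybi(-a/2), a)


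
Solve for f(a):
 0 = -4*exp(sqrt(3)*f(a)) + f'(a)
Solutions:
 f(a) = sqrt(3)*(2*log(-1/(C1 + 4*a)) - log(3))/6


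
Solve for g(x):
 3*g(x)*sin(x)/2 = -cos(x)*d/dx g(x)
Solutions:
 g(x) = C1*cos(x)^(3/2)


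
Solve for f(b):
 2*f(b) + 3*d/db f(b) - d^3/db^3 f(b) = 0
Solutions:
 f(b) = C3*exp(2*b) + (C1 + C2*b)*exp(-b)


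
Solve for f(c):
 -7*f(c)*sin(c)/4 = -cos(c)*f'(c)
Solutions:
 f(c) = C1/cos(c)^(7/4)


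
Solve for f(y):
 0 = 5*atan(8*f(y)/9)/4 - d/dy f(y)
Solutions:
 Integral(1/atan(8*_y/9), (_y, f(y))) = C1 + 5*y/4


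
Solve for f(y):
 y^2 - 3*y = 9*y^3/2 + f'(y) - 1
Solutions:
 f(y) = C1 - 9*y^4/8 + y^3/3 - 3*y^2/2 + y


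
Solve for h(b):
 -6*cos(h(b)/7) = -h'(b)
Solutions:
 -6*b - 7*log(sin(h(b)/7) - 1)/2 + 7*log(sin(h(b)/7) + 1)/2 = C1


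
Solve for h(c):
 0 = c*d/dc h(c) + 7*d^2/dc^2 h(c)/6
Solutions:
 h(c) = C1 + C2*erf(sqrt(21)*c/7)


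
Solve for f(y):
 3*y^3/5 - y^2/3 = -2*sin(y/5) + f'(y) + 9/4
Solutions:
 f(y) = C1 + 3*y^4/20 - y^3/9 - 9*y/4 - 10*cos(y/5)


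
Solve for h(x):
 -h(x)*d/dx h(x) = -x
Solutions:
 h(x) = -sqrt(C1 + x^2)
 h(x) = sqrt(C1 + x^2)


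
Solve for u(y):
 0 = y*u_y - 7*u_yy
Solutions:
 u(y) = C1 + C2*erfi(sqrt(14)*y/14)


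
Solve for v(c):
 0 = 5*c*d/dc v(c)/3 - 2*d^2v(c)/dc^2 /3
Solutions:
 v(c) = C1 + C2*erfi(sqrt(5)*c/2)


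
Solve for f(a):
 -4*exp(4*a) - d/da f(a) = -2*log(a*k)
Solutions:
 f(a) = C1 + 2*a*log(a*k) - 2*a - exp(4*a)


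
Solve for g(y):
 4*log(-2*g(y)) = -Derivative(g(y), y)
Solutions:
 Integral(1/(log(-_y) + log(2)), (_y, g(y)))/4 = C1 - y


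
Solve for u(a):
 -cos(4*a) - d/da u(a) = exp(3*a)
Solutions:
 u(a) = C1 - exp(3*a)/3 - sin(4*a)/4


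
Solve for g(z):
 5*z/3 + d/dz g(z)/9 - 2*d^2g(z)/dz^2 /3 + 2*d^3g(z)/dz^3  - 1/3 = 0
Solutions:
 g(z) = C1 - 15*z^2/2 - 87*z + (C2*sin(z/6) + C3*cos(z/6))*exp(z/6)


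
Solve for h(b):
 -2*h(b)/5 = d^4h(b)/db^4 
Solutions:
 h(b) = (C1*sin(10^(3/4)*b/10) + C2*cos(10^(3/4)*b/10))*exp(-10^(3/4)*b/10) + (C3*sin(10^(3/4)*b/10) + C4*cos(10^(3/4)*b/10))*exp(10^(3/4)*b/10)


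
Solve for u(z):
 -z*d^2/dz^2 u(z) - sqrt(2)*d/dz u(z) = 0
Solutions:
 u(z) = C1 + C2*z^(1 - sqrt(2))


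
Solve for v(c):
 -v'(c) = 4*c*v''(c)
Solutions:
 v(c) = C1 + C2*c^(3/4)


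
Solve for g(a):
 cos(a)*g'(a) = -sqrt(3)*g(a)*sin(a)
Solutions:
 g(a) = C1*cos(a)^(sqrt(3))


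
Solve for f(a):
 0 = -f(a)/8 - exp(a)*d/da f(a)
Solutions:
 f(a) = C1*exp(exp(-a)/8)


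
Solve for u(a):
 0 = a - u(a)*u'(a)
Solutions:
 u(a) = -sqrt(C1 + a^2)
 u(a) = sqrt(C1 + a^2)


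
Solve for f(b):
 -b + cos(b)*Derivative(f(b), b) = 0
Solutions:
 f(b) = C1 + Integral(b/cos(b), b)


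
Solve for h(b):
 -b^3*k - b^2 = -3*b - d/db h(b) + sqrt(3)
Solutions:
 h(b) = C1 + b^4*k/4 + b^3/3 - 3*b^2/2 + sqrt(3)*b


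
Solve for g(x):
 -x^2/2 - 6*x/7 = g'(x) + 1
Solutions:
 g(x) = C1 - x^3/6 - 3*x^2/7 - x


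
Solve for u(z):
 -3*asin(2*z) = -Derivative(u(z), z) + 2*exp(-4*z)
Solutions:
 u(z) = C1 + 3*z*asin(2*z) + 3*sqrt(1 - 4*z^2)/2 - exp(-4*z)/2


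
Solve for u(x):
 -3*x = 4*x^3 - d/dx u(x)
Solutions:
 u(x) = C1 + x^4 + 3*x^2/2


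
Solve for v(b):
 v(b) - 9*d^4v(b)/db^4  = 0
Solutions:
 v(b) = C1*exp(-sqrt(3)*b/3) + C2*exp(sqrt(3)*b/3) + C3*sin(sqrt(3)*b/3) + C4*cos(sqrt(3)*b/3)


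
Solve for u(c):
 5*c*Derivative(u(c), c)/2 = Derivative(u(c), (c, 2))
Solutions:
 u(c) = C1 + C2*erfi(sqrt(5)*c/2)


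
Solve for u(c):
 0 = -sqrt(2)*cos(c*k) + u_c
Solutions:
 u(c) = C1 + sqrt(2)*sin(c*k)/k


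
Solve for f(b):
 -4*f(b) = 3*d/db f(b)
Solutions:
 f(b) = C1*exp(-4*b/3)


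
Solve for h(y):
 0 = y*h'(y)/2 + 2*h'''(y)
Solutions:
 h(y) = C1 + Integral(C2*airyai(-2^(1/3)*y/2) + C3*airybi(-2^(1/3)*y/2), y)


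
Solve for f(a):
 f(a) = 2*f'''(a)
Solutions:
 f(a) = C3*exp(2^(2/3)*a/2) + (C1*sin(2^(2/3)*sqrt(3)*a/4) + C2*cos(2^(2/3)*sqrt(3)*a/4))*exp(-2^(2/3)*a/4)


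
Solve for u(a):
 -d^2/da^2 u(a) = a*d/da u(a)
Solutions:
 u(a) = C1 + C2*erf(sqrt(2)*a/2)


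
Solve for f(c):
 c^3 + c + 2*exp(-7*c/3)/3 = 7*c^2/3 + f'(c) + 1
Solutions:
 f(c) = C1 + c^4/4 - 7*c^3/9 + c^2/2 - c - 2*exp(-7*c/3)/7


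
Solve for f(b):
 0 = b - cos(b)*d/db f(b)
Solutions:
 f(b) = C1 + Integral(b/cos(b), b)


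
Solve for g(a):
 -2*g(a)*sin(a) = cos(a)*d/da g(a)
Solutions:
 g(a) = C1*cos(a)^2


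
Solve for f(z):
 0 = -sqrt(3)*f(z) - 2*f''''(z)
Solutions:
 f(z) = (C1*sin(2^(1/4)*3^(1/8)*z/2) + C2*cos(2^(1/4)*3^(1/8)*z/2))*exp(-2^(1/4)*3^(1/8)*z/2) + (C3*sin(2^(1/4)*3^(1/8)*z/2) + C4*cos(2^(1/4)*3^(1/8)*z/2))*exp(2^(1/4)*3^(1/8)*z/2)


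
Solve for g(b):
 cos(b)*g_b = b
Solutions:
 g(b) = C1 + Integral(b/cos(b), b)


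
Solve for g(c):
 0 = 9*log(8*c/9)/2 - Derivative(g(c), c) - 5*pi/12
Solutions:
 g(c) = C1 + 9*c*log(c)/2 - 9*c*log(3) - 9*c/2 - 5*pi*c/12 + 27*c*log(2)/2


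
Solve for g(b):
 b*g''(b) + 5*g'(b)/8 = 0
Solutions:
 g(b) = C1 + C2*b^(3/8)


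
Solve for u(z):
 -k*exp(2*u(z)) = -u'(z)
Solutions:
 u(z) = log(-sqrt(-1/(C1 + k*z))) - log(2)/2
 u(z) = log(-1/(C1 + k*z))/2 - log(2)/2


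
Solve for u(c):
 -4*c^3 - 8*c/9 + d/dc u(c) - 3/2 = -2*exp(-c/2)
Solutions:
 u(c) = C1 + c^4 + 4*c^2/9 + 3*c/2 + 4*exp(-c/2)


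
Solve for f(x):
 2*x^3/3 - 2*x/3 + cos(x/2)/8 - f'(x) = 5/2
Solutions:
 f(x) = C1 + x^4/6 - x^2/3 - 5*x/2 + sin(x/2)/4


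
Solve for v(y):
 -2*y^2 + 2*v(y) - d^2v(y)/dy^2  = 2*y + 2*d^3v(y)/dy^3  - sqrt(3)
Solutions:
 v(y) = C1*exp(-y*((6*sqrt(318) + 107)^(-1/3) + 2 + (6*sqrt(318) + 107)^(1/3))/12)*sin(sqrt(3)*y*(-(6*sqrt(318) + 107)^(1/3) + (6*sqrt(318) + 107)^(-1/3))/12) + C2*exp(-y*((6*sqrt(318) + 107)^(-1/3) + 2 + (6*sqrt(318) + 107)^(1/3))/12)*cos(sqrt(3)*y*(-(6*sqrt(318) + 107)^(1/3) + (6*sqrt(318) + 107)^(-1/3))/12) + C3*exp(y*(-1 + (6*sqrt(318) + 107)^(-1/3) + (6*sqrt(318) + 107)^(1/3))/6) + y^2 + y - sqrt(3)/2 + 1


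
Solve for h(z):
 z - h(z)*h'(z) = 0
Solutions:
 h(z) = -sqrt(C1 + z^2)
 h(z) = sqrt(C1 + z^2)


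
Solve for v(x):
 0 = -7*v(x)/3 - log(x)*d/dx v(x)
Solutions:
 v(x) = C1*exp(-7*li(x)/3)


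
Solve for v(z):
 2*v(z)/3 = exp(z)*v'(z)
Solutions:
 v(z) = C1*exp(-2*exp(-z)/3)


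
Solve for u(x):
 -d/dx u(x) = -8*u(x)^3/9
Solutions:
 u(x) = -3*sqrt(2)*sqrt(-1/(C1 + 8*x))/2
 u(x) = 3*sqrt(2)*sqrt(-1/(C1 + 8*x))/2


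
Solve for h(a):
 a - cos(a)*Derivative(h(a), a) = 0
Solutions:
 h(a) = C1 + Integral(a/cos(a), a)


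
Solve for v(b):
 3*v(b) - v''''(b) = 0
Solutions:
 v(b) = C1*exp(-3^(1/4)*b) + C2*exp(3^(1/4)*b) + C3*sin(3^(1/4)*b) + C4*cos(3^(1/4)*b)


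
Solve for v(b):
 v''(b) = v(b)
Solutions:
 v(b) = C1*exp(-b) + C2*exp(b)


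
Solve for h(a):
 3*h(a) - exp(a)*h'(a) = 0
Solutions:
 h(a) = C1*exp(-3*exp(-a))


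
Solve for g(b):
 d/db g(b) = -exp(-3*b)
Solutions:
 g(b) = C1 + exp(-3*b)/3


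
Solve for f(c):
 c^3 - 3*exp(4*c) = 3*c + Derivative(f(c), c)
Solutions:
 f(c) = C1 + c^4/4 - 3*c^2/2 - 3*exp(4*c)/4


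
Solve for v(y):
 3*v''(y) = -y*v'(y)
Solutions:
 v(y) = C1 + C2*erf(sqrt(6)*y/6)


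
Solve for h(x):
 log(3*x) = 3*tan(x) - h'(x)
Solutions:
 h(x) = C1 - x*log(x) - x*log(3) + x - 3*log(cos(x))


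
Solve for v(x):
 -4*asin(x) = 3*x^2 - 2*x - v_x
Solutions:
 v(x) = C1 + x^3 - x^2 + 4*x*asin(x) + 4*sqrt(1 - x^2)


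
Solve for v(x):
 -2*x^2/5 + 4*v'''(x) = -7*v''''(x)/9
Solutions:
 v(x) = C1 + C2*x + C3*x^2 + C4*exp(-36*x/7) + x^5/600 - 7*x^4/4320 + 49*x^3/38880


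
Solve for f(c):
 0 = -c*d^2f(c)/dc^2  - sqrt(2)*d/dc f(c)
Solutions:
 f(c) = C1 + C2*c^(1 - sqrt(2))


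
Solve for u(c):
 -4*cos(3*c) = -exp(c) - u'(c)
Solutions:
 u(c) = C1 - exp(c) + 4*sin(3*c)/3


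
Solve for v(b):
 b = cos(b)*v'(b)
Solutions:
 v(b) = C1 + Integral(b/cos(b), b)


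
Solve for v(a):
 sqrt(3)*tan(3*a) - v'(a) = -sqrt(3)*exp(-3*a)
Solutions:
 v(a) = C1 + sqrt(3)*log(tan(3*a)^2 + 1)/6 - sqrt(3)*exp(-3*a)/3


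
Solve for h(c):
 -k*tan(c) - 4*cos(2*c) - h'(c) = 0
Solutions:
 h(c) = C1 + k*log(cos(c)) - 2*sin(2*c)


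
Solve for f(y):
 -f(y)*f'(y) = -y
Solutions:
 f(y) = -sqrt(C1 + y^2)
 f(y) = sqrt(C1 + y^2)


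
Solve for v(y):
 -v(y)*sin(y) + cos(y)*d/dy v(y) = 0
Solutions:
 v(y) = C1/cos(y)


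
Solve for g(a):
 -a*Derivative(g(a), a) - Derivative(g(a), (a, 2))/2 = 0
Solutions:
 g(a) = C1 + C2*erf(a)


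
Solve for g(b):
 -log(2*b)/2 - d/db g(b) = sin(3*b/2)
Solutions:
 g(b) = C1 - b*log(b)/2 - b*log(2)/2 + b/2 + 2*cos(3*b/2)/3


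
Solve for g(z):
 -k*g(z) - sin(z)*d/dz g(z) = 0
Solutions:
 g(z) = C1*exp(k*(-log(cos(z) - 1) + log(cos(z) + 1))/2)


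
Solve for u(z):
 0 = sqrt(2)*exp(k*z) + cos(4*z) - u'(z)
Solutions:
 u(z) = C1 + sin(4*z)/4 + sqrt(2)*exp(k*z)/k


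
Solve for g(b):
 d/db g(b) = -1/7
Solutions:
 g(b) = C1 - b/7


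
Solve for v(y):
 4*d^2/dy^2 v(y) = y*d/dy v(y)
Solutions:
 v(y) = C1 + C2*erfi(sqrt(2)*y/4)


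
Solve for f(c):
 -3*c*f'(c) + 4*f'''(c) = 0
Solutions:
 f(c) = C1 + Integral(C2*airyai(6^(1/3)*c/2) + C3*airybi(6^(1/3)*c/2), c)


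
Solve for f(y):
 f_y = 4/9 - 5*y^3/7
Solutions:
 f(y) = C1 - 5*y^4/28 + 4*y/9


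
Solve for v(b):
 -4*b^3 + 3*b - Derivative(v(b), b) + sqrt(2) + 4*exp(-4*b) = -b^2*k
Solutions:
 v(b) = C1 - b^4 + b^3*k/3 + 3*b^2/2 + sqrt(2)*b - exp(-4*b)


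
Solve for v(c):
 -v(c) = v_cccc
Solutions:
 v(c) = (C1*sin(sqrt(2)*c/2) + C2*cos(sqrt(2)*c/2))*exp(-sqrt(2)*c/2) + (C3*sin(sqrt(2)*c/2) + C4*cos(sqrt(2)*c/2))*exp(sqrt(2)*c/2)


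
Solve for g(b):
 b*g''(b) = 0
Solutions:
 g(b) = C1 + C2*b


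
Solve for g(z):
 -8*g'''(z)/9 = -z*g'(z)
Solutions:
 g(z) = C1 + Integral(C2*airyai(3^(2/3)*z/2) + C3*airybi(3^(2/3)*z/2), z)


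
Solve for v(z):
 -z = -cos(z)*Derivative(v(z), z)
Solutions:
 v(z) = C1 + Integral(z/cos(z), z)


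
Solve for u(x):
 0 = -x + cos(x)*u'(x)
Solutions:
 u(x) = C1 + Integral(x/cos(x), x)


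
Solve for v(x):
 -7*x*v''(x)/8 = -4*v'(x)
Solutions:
 v(x) = C1 + C2*x^(39/7)


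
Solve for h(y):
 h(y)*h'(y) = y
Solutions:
 h(y) = -sqrt(C1 + y^2)
 h(y) = sqrt(C1 + y^2)


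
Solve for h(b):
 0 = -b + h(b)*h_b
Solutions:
 h(b) = -sqrt(C1 + b^2)
 h(b) = sqrt(C1 + b^2)


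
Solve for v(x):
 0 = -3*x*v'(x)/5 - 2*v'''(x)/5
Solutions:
 v(x) = C1 + Integral(C2*airyai(-2^(2/3)*3^(1/3)*x/2) + C3*airybi(-2^(2/3)*3^(1/3)*x/2), x)


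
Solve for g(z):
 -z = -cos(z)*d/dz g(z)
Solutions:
 g(z) = C1 + Integral(z/cos(z), z)


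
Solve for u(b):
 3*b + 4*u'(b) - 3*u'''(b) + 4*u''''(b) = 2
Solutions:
 u(b) = C1 + C2*exp(b*((8*sqrt(15) + 31)^(-1/3) + 2 + (8*sqrt(15) + 31)^(1/3))/8)*sin(sqrt(3)*b*(-(8*sqrt(15) + 31)^(1/3) + (8*sqrt(15) + 31)^(-1/3))/8) + C3*exp(b*((8*sqrt(15) + 31)^(-1/3) + 2 + (8*sqrt(15) + 31)^(1/3))/8)*cos(sqrt(3)*b*(-(8*sqrt(15) + 31)^(1/3) + (8*sqrt(15) + 31)^(-1/3))/8) + C4*exp(b*(-(8*sqrt(15) + 31)^(1/3) - 1/(8*sqrt(15) + 31)^(1/3) + 1)/4) - 3*b^2/8 + b/2


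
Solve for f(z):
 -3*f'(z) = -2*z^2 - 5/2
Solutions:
 f(z) = C1 + 2*z^3/9 + 5*z/6


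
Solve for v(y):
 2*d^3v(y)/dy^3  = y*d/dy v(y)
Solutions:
 v(y) = C1 + Integral(C2*airyai(2^(2/3)*y/2) + C3*airybi(2^(2/3)*y/2), y)


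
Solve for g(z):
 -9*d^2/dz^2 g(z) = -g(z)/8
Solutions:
 g(z) = C1*exp(-sqrt(2)*z/12) + C2*exp(sqrt(2)*z/12)


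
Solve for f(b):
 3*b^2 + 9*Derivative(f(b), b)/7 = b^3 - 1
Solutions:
 f(b) = C1 + 7*b^4/36 - 7*b^3/9 - 7*b/9


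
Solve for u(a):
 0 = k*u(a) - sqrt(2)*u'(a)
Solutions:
 u(a) = C1*exp(sqrt(2)*a*k/2)


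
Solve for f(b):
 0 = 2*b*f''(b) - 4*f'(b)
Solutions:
 f(b) = C1 + C2*b^3


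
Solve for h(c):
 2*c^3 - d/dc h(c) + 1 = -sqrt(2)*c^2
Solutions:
 h(c) = C1 + c^4/2 + sqrt(2)*c^3/3 + c


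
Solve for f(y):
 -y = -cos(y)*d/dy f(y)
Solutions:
 f(y) = C1 + Integral(y/cos(y), y)


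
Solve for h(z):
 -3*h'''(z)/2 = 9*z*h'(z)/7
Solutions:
 h(z) = C1 + Integral(C2*airyai(-6^(1/3)*7^(2/3)*z/7) + C3*airybi(-6^(1/3)*7^(2/3)*z/7), z)


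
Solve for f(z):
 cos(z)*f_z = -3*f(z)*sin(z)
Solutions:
 f(z) = C1*cos(z)^3


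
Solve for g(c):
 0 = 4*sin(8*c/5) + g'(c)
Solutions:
 g(c) = C1 + 5*cos(8*c/5)/2


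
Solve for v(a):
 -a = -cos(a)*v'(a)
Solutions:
 v(a) = C1 + Integral(a/cos(a), a)


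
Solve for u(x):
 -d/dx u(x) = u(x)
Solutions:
 u(x) = C1*exp(-x)


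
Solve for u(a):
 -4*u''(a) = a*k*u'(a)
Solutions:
 u(a) = Piecewise((-sqrt(2)*sqrt(pi)*C1*erf(sqrt(2)*a*sqrt(k)/4)/sqrt(k) - C2, (k > 0) | (k < 0)), (-C1*a - C2, True))


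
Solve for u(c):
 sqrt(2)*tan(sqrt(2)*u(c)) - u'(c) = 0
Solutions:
 u(c) = sqrt(2)*(pi - asin(C1*exp(2*c)))/2
 u(c) = sqrt(2)*asin(C1*exp(2*c))/2


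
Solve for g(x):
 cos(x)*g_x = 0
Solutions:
 g(x) = C1


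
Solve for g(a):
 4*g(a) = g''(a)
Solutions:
 g(a) = C1*exp(-2*a) + C2*exp(2*a)


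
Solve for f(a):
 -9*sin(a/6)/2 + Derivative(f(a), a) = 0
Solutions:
 f(a) = C1 - 27*cos(a/6)


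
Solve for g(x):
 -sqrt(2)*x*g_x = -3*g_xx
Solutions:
 g(x) = C1 + C2*erfi(2^(3/4)*sqrt(3)*x/6)


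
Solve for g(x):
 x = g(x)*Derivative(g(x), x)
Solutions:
 g(x) = -sqrt(C1 + x^2)
 g(x) = sqrt(C1 + x^2)


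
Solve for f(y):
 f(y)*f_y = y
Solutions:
 f(y) = -sqrt(C1 + y^2)
 f(y) = sqrt(C1 + y^2)


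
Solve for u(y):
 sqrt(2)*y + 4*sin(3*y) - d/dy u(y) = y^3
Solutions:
 u(y) = C1 - y^4/4 + sqrt(2)*y^2/2 - 4*cos(3*y)/3


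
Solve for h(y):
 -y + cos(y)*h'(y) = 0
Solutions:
 h(y) = C1 + Integral(y/cos(y), y)


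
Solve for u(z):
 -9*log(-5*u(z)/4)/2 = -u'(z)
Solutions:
 -2*Integral(1/(log(-_y) - 2*log(2) + log(5)), (_y, u(z)))/9 = C1 - z


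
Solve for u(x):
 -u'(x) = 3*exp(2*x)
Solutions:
 u(x) = C1 - 3*exp(2*x)/2


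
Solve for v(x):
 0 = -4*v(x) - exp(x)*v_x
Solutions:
 v(x) = C1*exp(4*exp(-x))


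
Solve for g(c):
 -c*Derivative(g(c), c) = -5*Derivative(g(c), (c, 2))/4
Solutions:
 g(c) = C1 + C2*erfi(sqrt(10)*c/5)


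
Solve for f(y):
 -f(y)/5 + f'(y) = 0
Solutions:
 f(y) = C1*exp(y/5)


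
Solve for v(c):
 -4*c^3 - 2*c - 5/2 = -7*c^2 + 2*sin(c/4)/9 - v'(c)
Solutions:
 v(c) = C1 + c^4 - 7*c^3/3 + c^2 + 5*c/2 - 8*cos(c/4)/9


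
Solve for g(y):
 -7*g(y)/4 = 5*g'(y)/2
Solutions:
 g(y) = C1*exp(-7*y/10)


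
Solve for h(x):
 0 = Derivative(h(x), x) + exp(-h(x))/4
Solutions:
 h(x) = log(C1 - x/4)


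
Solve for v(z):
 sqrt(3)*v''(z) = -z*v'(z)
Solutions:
 v(z) = C1 + C2*erf(sqrt(2)*3^(3/4)*z/6)


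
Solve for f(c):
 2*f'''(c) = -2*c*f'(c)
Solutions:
 f(c) = C1 + Integral(C2*airyai(-c) + C3*airybi(-c), c)


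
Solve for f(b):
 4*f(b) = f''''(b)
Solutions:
 f(b) = C1*exp(-sqrt(2)*b) + C2*exp(sqrt(2)*b) + C3*sin(sqrt(2)*b) + C4*cos(sqrt(2)*b)


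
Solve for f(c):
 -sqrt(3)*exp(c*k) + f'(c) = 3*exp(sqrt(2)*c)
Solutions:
 f(c) = C1 + 3*sqrt(2)*exp(sqrt(2)*c)/2 + sqrt(3)*exp(c*k)/k


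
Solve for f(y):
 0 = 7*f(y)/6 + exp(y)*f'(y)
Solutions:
 f(y) = C1*exp(7*exp(-y)/6)


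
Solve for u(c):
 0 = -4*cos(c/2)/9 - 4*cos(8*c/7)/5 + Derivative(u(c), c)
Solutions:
 u(c) = C1 + 8*sin(c/2)/9 + 7*sin(8*c/7)/10


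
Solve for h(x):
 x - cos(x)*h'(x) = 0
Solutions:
 h(x) = C1 + Integral(x/cos(x), x)


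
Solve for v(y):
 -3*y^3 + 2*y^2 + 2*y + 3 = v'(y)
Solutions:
 v(y) = C1 - 3*y^4/4 + 2*y^3/3 + y^2 + 3*y


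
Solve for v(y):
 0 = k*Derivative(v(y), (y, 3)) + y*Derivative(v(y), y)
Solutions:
 v(y) = C1 + Integral(C2*airyai(y*(-1/k)^(1/3)) + C3*airybi(y*(-1/k)^(1/3)), y)


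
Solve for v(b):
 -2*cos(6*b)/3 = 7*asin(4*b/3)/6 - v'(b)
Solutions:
 v(b) = C1 + 7*b*asin(4*b/3)/6 + 7*sqrt(9 - 16*b^2)/24 + sin(6*b)/9


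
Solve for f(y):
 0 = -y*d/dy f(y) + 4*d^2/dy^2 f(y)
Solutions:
 f(y) = C1 + C2*erfi(sqrt(2)*y/4)


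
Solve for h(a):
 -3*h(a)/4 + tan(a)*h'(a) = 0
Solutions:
 h(a) = C1*sin(a)^(3/4)


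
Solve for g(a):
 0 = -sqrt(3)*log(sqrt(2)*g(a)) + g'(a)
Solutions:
 -2*sqrt(3)*Integral(1/(2*log(_y) + log(2)), (_y, g(a)))/3 = C1 - a


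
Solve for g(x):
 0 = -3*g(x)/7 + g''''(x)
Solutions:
 g(x) = C1*exp(-3^(1/4)*7^(3/4)*x/7) + C2*exp(3^(1/4)*7^(3/4)*x/7) + C3*sin(3^(1/4)*7^(3/4)*x/7) + C4*cos(3^(1/4)*7^(3/4)*x/7)


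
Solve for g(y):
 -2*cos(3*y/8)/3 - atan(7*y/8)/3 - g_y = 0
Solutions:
 g(y) = C1 - y*atan(7*y/8)/3 + 4*log(49*y^2 + 64)/21 - 16*sin(3*y/8)/9


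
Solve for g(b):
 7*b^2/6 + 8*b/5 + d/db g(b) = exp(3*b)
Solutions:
 g(b) = C1 - 7*b^3/18 - 4*b^2/5 + exp(3*b)/3


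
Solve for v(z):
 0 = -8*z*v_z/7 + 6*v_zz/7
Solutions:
 v(z) = C1 + C2*erfi(sqrt(6)*z/3)


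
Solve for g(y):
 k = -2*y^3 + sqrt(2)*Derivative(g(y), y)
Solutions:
 g(y) = C1 + sqrt(2)*k*y/2 + sqrt(2)*y^4/4


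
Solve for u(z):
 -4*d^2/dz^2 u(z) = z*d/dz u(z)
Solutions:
 u(z) = C1 + C2*erf(sqrt(2)*z/4)


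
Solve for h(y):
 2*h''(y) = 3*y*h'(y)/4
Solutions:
 h(y) = C1 + C2*erfi(sqrt(3)*y/4)


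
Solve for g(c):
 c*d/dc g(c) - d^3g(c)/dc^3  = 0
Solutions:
 g(c) = C1 + Integral(C2*airyai(c) + C3*airybi(c), c)


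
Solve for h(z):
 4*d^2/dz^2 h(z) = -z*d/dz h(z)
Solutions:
 h(z) = C1 + C2*erf(sqrt(2)*z/4)


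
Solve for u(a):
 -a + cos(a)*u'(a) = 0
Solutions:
 u(a) = C1 + Integral(a/cos(a), a)


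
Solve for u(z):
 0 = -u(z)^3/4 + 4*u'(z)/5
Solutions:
 u(z) = -2*sqrt(2)*sqrt(-1/(C1 + 5*z))
 u(z) = 2*sqrt(2)*sqrt(-1/(C1 + 5*z))


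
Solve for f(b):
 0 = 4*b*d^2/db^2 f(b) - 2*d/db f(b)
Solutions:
 f(b) = C1 + C2*b^(3/2)


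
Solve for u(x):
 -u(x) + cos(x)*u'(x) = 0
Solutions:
 u(x) = C1*sqrt(sin(x) + 1)/sqrt(sin(x) - 1)


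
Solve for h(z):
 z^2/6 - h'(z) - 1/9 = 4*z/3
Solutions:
 h(z) = C1 + z^3/18 - 2*z^2/3 - z/9


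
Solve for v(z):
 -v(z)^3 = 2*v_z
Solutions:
 v(z) = -sqrt(-1/(C1 - z))
 v(z) = sqrt(-1/(C1 - z))


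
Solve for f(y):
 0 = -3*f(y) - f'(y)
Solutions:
 f(y) = C1*exp(-3*y)


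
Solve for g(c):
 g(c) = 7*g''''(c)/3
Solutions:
 g(c) = C1*exp(-3^(1/4)*7^(3/4)*c/7) + C2*exp(3^(1/4)*7^(3/4)*c/7) + C3*sin(3^(1/4)*7^(3/4)*c/7) + C4*cos(3^(1/4)*7^(3/4)*c/7)


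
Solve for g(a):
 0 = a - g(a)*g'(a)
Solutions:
 g(a) = -sqrt(C1 + a^2)
 g(a) = sqrt(C1 + a^2)


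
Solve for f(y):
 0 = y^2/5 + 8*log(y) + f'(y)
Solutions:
 f(y) = C1 - y^3/15 - 8*y*log(y) + 8*y


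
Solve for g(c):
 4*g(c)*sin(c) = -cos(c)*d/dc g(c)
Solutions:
 g(c) = C1*cos(c)^4


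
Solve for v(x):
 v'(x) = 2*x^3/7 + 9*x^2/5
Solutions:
 v(x) = C1 + x^4/14 + 3*x^3/5


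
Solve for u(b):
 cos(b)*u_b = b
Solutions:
 u(b) = C1 + Integral(b/cos(b), b)


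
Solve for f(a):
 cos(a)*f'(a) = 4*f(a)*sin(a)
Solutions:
 f(a) = C1/cos(a)^4


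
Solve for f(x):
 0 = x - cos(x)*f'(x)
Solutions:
 f(x) = C1 + Integral(x/cos(x), x)


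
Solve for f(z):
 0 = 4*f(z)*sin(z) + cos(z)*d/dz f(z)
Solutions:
 f(z) = C1*cos(z)^4


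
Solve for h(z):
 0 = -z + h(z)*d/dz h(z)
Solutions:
 h(z) = -sqrt(C1 + z^2)
 h(z) = sqrt(C1 + z^2)
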